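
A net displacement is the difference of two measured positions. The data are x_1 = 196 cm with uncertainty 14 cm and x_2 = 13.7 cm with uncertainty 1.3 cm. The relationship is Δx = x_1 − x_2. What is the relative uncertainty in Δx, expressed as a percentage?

7.71%

For a sum/difference, combine absolute errors in quadrature:
  (δx_1)² = 196;  (δx_2)² = 1.69
δΔx = √(198) = 14.1 cm
Δx = 182 cm, so δΔx/Δx = 14.1/182 = 0.0771.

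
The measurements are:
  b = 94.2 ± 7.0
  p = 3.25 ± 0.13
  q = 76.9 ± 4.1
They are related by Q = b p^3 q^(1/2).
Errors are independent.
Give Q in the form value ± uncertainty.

Q is a product of powers, so relative uncertainties combine in quadrature:
  (1·δb/b)² = (1×0.0743)² = 0.00552;  (3·δp/p)² = (3×0.0400)² = 0.0144;  (½·δq/q)² = (0.5×0.0533)² = 0.000711
δQ/Q = √(0.0206) = 0.144
Q = 28400, so δQ = 0.144 × 28400 = 4070.

28400 ± 4070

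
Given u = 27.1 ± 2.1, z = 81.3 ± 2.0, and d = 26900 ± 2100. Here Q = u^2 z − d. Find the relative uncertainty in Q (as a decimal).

0.293

Let p = u^2·z = 59700. δp/p = √((2·δu/u)² + (1·δz/z)²) = √(0.0240 + 0.000605) = 0.157, so δp = 9370.
Q = p − d: δQ = √(δp² + δd²) = √(8.78e+07 + 4.41e+06) = 9600
Q = 32800, so δQ/Q = 9600/32800 = 0.293.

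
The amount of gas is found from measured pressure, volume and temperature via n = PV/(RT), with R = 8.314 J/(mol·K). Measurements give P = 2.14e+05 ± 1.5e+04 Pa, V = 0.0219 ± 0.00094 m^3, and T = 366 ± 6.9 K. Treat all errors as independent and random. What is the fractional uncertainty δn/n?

0.0843

n is a product of powers, so relative uncertainties combine in quadrature:
  (1·δP/P)² = (1×0.0701)² = 0.00491;  (1·δV/V)² = (1×0.0429)² = 0.00184;  (-1·δT/T)² = (-1×0.0189)² = 0.000355
δn/n = √(0.00711) = 0.0843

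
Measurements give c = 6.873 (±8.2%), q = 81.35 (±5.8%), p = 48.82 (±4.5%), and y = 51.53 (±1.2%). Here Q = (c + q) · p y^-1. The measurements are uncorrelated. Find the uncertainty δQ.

Let u = c + q = 88.22. δu = √(δc² + δq²) = √(0.318 + 22.3) = 4.75, so δu/u = 0.0539.
Q is then a monomial in u, p, y:
δQ/Q = √((δu/u)² + (1·δp/p)² + (-1·δy/y)²) = √(0.00290 + 0.00202 + 0.000144) = 0.0712
Q = 83.58, so δQ = 0.0712 × 83.58 = 5.95.

5.95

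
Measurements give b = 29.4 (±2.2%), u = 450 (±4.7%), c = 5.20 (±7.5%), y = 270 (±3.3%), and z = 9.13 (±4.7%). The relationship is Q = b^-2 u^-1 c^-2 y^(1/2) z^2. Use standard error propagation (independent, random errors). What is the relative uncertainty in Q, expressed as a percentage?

Since Q is a product/quotient, work with relative uncertainties:
  (-2·δb/b)² = (-2×0.0220)² = 0.00194;  (-1·δu/u)² = (-1×0.0470)² = 0.00221;  (-2·δc/c)² = (-2×0.0750)² = 0.0225;  (½·δy/y)² = (0.5×0.0330)² = 0.000272;  (2·δz/z)² = (2×0.0470)² = 0.00884
δQ/Q = √(0.0358) = 0.189

18.9%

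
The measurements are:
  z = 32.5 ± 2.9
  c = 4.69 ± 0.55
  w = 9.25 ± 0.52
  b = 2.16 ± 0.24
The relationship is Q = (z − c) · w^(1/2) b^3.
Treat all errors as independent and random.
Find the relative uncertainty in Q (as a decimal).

0.351

Let u = z − c = 27.8. δu = √(δz² + δc²) = √(8.41 + 0.303) = 2.95, so δu/u = 0.106.
Q is then a monomial in u, w, b:
δQ/Q = √((δu/u)² + (½·δw/w)² + (3·δb/b)²) = √(0.0113 + 0.000790 + 0.111) = 0.351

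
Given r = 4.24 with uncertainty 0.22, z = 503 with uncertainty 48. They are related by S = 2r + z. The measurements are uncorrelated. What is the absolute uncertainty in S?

48.0

For a sum/difference, combine absolute errors in quadrature:
  (2·δr)² = 0.194;  (δz)² = 2300
δS = √(2300) = 48.0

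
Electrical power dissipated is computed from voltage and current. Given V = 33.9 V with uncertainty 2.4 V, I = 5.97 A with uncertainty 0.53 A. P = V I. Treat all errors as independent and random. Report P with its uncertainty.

Each factor contributes (exponent × relative error)² to (δP/P)²:
  (1·δV/V)² = (1×0.0708)² = 0.00501;  (1·δI/I)² = (1×0.0888)² = 0.00788
δP/P = √(0.0129) = 0.114
P = 202 W, so δP = 0.114 × 202 = 23.0 W.

202 ± 23.0 W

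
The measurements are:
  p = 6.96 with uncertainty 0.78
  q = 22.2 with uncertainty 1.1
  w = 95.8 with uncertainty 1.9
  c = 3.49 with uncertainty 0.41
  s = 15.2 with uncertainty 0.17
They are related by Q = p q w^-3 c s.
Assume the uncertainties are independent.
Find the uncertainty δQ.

Each factor contributes (exponent × relative error)² to (δQ/Q)²:
  (1·δp/p)² = (1×0.112)² = 0.0126;  (1·δq/q)² = (1×0.0495)² = 0.00246;  (-3·δw/w)² = (-3×0.0198)² = 0.00354;  (1·δc/c)² = (1×0.117)² = 0.0138;  (1·δs/s)² = (1×0.0112)² = 0.000125
δQ/Q = √(0.0325) = 0.180
Q = 0.00932, so δQ = 0.180 × 0.00932 = 0.00168.

0.00168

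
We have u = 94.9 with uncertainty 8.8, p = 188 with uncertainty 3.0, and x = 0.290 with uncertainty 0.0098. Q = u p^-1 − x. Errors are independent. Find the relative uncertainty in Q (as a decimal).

Let w = u·p^-1 = 0.505. δw/w = √((1·δu/u)² + (-1·δp/p)²) = √(0.00860 + 0.000255) = 0.0941, so δw = 0.0475.
Q = w − x: δQ = √(δw² + δx²) = √(0.00226 + 9.6e-05) = 0.0485
Q = 0.215, so δQ/Q = 0.0485/0.215 = 0.226.

0.226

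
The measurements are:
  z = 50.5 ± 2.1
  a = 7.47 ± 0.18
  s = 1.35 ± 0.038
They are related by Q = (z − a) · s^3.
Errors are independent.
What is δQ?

10.3

Let u = z − a = 43.0. δu = √(δz² + δa²) = √(4.41 + 0.0324) = 2.11, so δu/u = 0.0490.
Q is then a monomial in u, s:
δQ/Q = √((δu/u)² + (3·δs/s)²) = √(0.00240 + 0.00713) = 0.0976
Q = 106, so δQ = 0.0976 × 106 = 10.3.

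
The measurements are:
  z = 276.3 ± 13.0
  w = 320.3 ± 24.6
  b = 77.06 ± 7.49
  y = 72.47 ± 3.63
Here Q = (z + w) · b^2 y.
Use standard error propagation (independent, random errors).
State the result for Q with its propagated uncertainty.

(2.567 ± 0.529) × 10^8

Let u = z + w = 596.6. δu = √(δz² + δw²) = √(169 + 605) = 27.8, so δu/u = 0.0466.
Q is then a monomial in u, b, y:
δQ/Q = √((δu/u)² + (2·δb/b)² + (1·δy/y)²) = √(0.00218 + 0.0378 + 0.00251) = 0.206
Q = 2.567e+08, so δQ = 0.206 × 2.567e+08 = 5.29e+07.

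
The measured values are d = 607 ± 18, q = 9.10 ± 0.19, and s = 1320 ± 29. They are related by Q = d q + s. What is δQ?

202

Let p = d·q = 5520. δp/p = √((1·δd/d)² + (1·δq/q)²) = √(0.000879 + 0.000436) = 0.0363, so δp = 200.
Q = p + s: δQ = √(δp² + δs²) = √(40100 + 841) = 202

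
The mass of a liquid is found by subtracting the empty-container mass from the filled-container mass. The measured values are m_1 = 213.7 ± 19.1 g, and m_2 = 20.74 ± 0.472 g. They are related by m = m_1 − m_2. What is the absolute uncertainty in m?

19.1 g

Sums and differences: (δm)² = Σ (cᵢ δxᵢ)².
  (δm_1)² = 365;  (δm_2)² = 0.223
δm = √(365) = 19.1 g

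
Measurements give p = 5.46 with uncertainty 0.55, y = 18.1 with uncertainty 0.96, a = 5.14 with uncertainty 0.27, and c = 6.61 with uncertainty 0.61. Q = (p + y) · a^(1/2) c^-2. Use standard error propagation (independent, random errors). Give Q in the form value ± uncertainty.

Let u = p + y = 23.6. δu = √(δp² + δy²) = √(0.303 + 0.922) = 1.11, so δu/u = 0.0470.
Q is then a monomial in u, a, c:
δQ/Q = √((δu/u)² + (½·δa/a)² + (-2·δc/c)²) = √(0.00221 + 0.000690 + 0.0341) = 0.192
Q = 1.22, so δQ = 0.192 × 1.22 = 0.235.

1.22 ± 0.235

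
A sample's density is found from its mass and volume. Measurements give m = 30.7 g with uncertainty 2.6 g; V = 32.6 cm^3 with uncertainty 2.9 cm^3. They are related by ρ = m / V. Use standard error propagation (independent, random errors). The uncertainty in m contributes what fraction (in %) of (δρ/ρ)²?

47.5%

(δρ/ρ)² = (1·δm/m)² + (-1·δV/V)²
  m term: (1×0.0847)² = 0.00717
  V term: (-1×0.0890)² = 0.00791
Total = 0.0151. Share from m = 0.00717/0.0151 = 0.475.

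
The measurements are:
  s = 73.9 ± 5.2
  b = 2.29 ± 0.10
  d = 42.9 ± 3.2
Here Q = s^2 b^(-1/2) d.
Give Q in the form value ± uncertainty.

For a monomial Q ∝ s^2, b^(-1/2), d, fractional errors add in quadrature:
  (2·δs/s)² = (2×0.0704)² = 0.0198;  (−½·δb/b)² = (-0.5×0.0437)² = 0.000477;  (1·δd/d)² = (1×0.0746)² = 0.00556
δQ/Q = √(0.0258) = 0.161
Q = 1.55e+05, so δQ = 0.161 × 1.55e+05 = 24900.

(1.55 ± 0.249) × 10^5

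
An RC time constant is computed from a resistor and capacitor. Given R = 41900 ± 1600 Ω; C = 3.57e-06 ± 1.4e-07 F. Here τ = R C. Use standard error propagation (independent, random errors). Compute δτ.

0.00819 s

Relative error in a monomial: (δτ/τ)² = Σ (nᵢ · δxᵢ/xᵢ)².
  (1·δR/R)² = (1×0.0382)² = 0.00146;  (1·δC/C)² = (1×0.0392)² = 0.00154
δτ/τ = √(0.00300) = 0.0547
τ = 0.150 s, so δτ = 0.0547 × 0.150 = 0.00819 s.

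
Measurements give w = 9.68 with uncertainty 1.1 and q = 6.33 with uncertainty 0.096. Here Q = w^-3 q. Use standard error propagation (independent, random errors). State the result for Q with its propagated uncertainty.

0.00698 ± 0.00238

Each factor contributes (exponent × relative error)² to (δQ/Q)²:
  (-3·δw/w)² = (-3×0.114)² = 0.116;  (1·δq/q)² = (1×0.0152)² = 0.000230
δQ/Q = √(0.116) = 0.341
Q = 0.00698, so δQ = 0.341 × 0.00698 = 0.00238.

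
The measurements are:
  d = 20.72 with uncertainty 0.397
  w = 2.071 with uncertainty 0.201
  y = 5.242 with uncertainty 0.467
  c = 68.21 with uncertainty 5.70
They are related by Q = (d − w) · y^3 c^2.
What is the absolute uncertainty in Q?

Let u = d − w = 18.65. δu = √(δd² + δw²) = √(0.158 + 0.0404) = 0.445, so δu/u = 0.0239.
Q is then a monomial in u, y, c:
δQ/Q = √((δu/u)² + (3·δy/y)² + (2·δc/c)²) = √(0.000569 + 0.0714 + 0.0279) = 0.316
Q = 1.25e+07, so δQ = 0.316 × 1.25e+07 = 3.95e+06.

3.95e+06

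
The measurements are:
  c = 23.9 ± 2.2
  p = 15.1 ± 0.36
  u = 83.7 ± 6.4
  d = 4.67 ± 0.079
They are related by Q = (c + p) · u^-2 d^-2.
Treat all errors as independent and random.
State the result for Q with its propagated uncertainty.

(2.55 ± 0.426) × 10^-4

Let w = c + p = 39.0. δw = √(δc² + δp²) = √(4.84 + 0.130) = 2.23, so δw/w = 0.0572.
Q is then a monomial in w, u, d:
δQ/Q = √((δw/w)² + (-2·δu/u)² + (-2·δd/d)²) = √(0.00327 + 0.0234 + 0.00114) = 0.167
Q = 0.000255, so δQ = 0.167 × 0.000255 = 4.26e-05.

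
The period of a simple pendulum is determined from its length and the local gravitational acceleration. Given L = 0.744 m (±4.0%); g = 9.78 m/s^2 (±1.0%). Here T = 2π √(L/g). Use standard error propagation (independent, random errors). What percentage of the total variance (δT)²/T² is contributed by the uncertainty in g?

5.88%

(δT/T)² = (½·δL/L)² + (−½·δg/g)²
  L term: (0.5×0.0400)² = 0.000400
  g term: (-0.5×0.0100)² = 2.5e-05
Total = 0.000425. Share from g = 2.5e-05/0.000425 = 0.0588.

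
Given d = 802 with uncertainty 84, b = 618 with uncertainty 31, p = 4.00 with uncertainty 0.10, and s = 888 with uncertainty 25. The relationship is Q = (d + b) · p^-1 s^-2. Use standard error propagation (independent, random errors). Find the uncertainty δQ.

Let u = d + b = 1420. δu = √(δd² + δb²) = √(7060 + 961) = 89.5, so δu/u = 0.0631.
Q is then a monomial in u, p, s:
δQ/Q = √((δu/u)² + (-1·δp/p)² + (-2·δs/s)²) = √(0.00398 + 0.000625 + 0.00317) = 0.0882
Q = 0.000450, so δQ = 0.0882 × 0.000450 = 3.97e-05.

3.97e-05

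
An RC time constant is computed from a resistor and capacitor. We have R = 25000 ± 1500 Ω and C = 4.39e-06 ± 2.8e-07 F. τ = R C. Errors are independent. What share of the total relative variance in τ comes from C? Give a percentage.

(δτ/τ)² = (1·δR/R)² + (1·δC/C)²
  R term: (1×0.0600)² = 0.00360
  C term: (1×0.0638)² = 0.00407
Total = 0.00767. Share from C = 0.00407/0.00767 = 0.531.

53.1%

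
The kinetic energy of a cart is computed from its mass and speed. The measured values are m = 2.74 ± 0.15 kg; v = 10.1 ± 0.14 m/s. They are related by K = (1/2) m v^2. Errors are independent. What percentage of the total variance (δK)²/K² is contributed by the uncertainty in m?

(δK/K)² = (1·δm/m)² + (2·δv/v)²
  m term: (1×0.0547)² = 0.00300
  v term: (2×0.0139)² = 0.000769
Total = 0.00377. Share from m = 0.00300/0.00377 = 0.796.

79.6%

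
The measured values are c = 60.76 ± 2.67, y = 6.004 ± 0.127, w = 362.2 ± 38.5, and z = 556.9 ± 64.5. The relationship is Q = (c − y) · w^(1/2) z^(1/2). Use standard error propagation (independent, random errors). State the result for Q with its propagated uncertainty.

Let u = c − y = 54.76. δu = √(δc² + δy²) = √(7.13 + 0.0161) = 2.67, so δu/u = 0.0488.
Q is then a monomial in u, w, z:
δQ/Q = √((δu/u)² + (½·δw/w)² + (½·δz/z)²) = √(0.00238 + 0.00282 + 0.00335) = 0.0925
Q = 24590, so δQ = 0.0925 × 24590 = 2280.

24590 ± 2280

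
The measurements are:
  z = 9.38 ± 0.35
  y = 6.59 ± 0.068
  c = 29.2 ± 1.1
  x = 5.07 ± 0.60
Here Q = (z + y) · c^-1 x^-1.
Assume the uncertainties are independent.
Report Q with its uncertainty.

Let u = z + y = 16.0. δu = √(δz² + δy²) = √(0.122 + 0.00462) = 0.357, so δu/u = 0.0223.
Q is then a monomial in u, c, x:
δQ/Q = √((δu/u)² + (-1·δc/c)² + (-1·δx/x)²) = √(0.000498 + 0.00142 + 0.0140) = 0.126
Q = 0.108, so δQ = 0.126 × 0.108 = 0.0136.

0.108 ± 0.0136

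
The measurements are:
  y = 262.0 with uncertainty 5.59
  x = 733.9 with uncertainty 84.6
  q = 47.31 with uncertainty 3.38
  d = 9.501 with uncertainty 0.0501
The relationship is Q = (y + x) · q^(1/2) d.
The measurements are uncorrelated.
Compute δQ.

Let u = y + x = 995.9. δu = √(δy² + δx²) = √(31.2 + 7160) = 84.8, so δu/u = 0.0851.
Q is then a monomial in u, q, d:
δQ/Q = √((δu/u)² + (½·δq/q)² + (1·δd/d)²) = √(0.00725 + 0.00128 + 2.78e-05) = 0.0925
Q = 65080, so δQ = 0.0925 × 65080 = 6020.

6020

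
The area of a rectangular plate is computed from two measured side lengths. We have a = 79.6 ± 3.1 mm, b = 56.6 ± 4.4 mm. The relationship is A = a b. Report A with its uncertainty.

4510 ± 392 mm^2

A is a product of powers, so relative uncertainties combine in quadrature:
  (1·δa/a)² = (1×0.0389)² = 0.00152;  (1·δb/b)² = (1×0.0777)² = 0.00604
δA/A = √(0.00756) = 0.0869
A = 4510 mm^2, so δA = 0.0869 × 4510 = 392 mm^2.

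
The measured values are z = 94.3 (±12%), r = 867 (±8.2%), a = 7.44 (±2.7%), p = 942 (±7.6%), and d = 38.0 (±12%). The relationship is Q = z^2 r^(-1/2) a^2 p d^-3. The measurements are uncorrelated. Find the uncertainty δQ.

128

Each factor contributes (exponent × relative error)² to (δQ/Q)²:
  (2·δz/z)² = (2×0.120)² = 0.0576;  (−½·δr/r)² = (-0.5×0.0820)² = 0.00168;  (2·δa/a)² = (2×0.0270)² = 0.00292;  (1·δp/p)² = (1×0.0760)² = 0.00578;  (-3·δd/d)² = (-3×0.120)² = 0.130
δQ/Q = √(0.198) = 0.444
Q = 287, so δQ = 0.444 × 287 = 128.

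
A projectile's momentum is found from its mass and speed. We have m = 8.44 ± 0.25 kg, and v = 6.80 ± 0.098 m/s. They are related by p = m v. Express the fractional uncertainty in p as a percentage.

Relative error in a monomial: (δp/p)² = Σ (nᵢ · δxᵢ/xᵢ)².
  (1·δm/m)² = (1×0.0296)² = 0.000877;  (1·δv/v)² = (1×0.0144)² = 0.000208
δp/p = √(0.00109) = 0.0329

3.29%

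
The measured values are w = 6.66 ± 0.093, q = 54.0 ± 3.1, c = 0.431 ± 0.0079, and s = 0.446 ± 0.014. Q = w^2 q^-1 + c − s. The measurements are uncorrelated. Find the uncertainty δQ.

0.0548

Let p = w^2·q^-1 = 0.821. δp/p = √((2·δw/w)² + (-1·δq/q)²) = √(0.000780 + 0.00330) = 0.0638, so δp = 0.0524.
Q = p + c − s: δQ = √(δp² + δc² + δs²) = √(0.00275 + 6.24e-05 + 0.000196) = 0.0548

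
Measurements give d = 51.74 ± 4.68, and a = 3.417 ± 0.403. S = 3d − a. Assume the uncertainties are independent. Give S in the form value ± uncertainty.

151.8 ± 14.0

Absolute uncertainties add in quadrature for a linear combination:
  (3·δd)² = 197;  (δa)² = 0.162
δS = √(197) = 14.0
S = 151.8.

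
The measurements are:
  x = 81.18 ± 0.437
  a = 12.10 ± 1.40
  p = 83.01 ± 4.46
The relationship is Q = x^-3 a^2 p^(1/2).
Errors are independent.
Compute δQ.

0.000582

Relative error in a monomial: (δQ/Q)² = Σ (nᵢ · δxᵢ/xᵢ)².
  (-3·δx/x)² = (-3×0.00538)² = 0.000261;  (2·δa/a)² = (2×0.116)² = 0.0535;  (½·δp/p)² = (0.5×0.0537)² = 0.000722
δQ/Q = √(0.0545) = 0.234
Q = 0.002493, so δQ = 0.234 × 0.002493 = 0.000582.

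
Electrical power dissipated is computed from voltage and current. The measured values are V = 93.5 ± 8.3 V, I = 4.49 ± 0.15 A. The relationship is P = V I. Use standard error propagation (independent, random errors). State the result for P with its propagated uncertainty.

420 ± 39.8 W

Products/powers → add relative errors in quadrature, weighted by exponent:
  (1·δV/V)² = (1×0.0888)² = 0.00788;  (1·δI/I)² = (1×0.0334)² = 0.00112
δP/P = √(0.00900) = 0.0948
P = 420 W, so δP = 0.0948 × 420 = 39.8 W.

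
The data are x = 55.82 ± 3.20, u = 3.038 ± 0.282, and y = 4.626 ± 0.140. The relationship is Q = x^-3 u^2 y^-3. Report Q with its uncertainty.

(5.360 ± 1.44) × 10^-7

Relative error in a monomial: (δQ/Q)² = Σ (nᵢ · δxᵢ/xᵢ)².
  (-3·δx/x)² = (-3×0.0573)² = 0.0296;  (2·δu/u)² = (2×0.0928)² = 0.0345;  (-3·δy/y)² = (-3×0.0303)² = 0.00824
δQ/Q = √(0.0723) = 0.269
Q = 5.36e-07, so δQ = 0.269 × 5.36e-07 = 1.44e-07.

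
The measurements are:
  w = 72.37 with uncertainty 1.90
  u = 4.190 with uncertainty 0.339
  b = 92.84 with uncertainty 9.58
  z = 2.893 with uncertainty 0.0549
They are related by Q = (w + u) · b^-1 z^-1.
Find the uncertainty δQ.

0.0308

Let h = w + u = 76.56. δh = √(δw² + δu²) = √(3.61 + 0.115) = 1.93, so δh/h = 0.0252.
Q is then a monomial in h, b, z:
δQ/Q = √((δh/h)² + (-1·δb/b)² + (-1·δz/z)²) = √(0.000635 + 0.0106 + 0.000360) = 0.108
Q = 0.2850, so δQ = 0.108 × 0.2850 = 0.0308.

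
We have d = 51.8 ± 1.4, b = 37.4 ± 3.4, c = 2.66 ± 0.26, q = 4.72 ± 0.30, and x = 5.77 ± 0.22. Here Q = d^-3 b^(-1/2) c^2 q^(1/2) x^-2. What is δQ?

Each factor contributes (exponent × relative error)² to (δQ/Q)²:
  (-3·δd/d)² = (-3×0.0270)² = 0.00657;  (−½·δb/b)² = (-0.5×0.0909)² = 0.00207;  (2·δc/c)² = (2×0.0977)² = 0.0382;  (½·δq/q)² = (0.5×0.0636)² = 0.00101;  (-2·δx/x)² = (-2×0.0381)² = 0.00582
δQ/Q = √(0.0537) = 0.232
Q = 5.43e-07, so δQ = 0.232 × 5.43e-07 = 1.26e-07.

1.26e-07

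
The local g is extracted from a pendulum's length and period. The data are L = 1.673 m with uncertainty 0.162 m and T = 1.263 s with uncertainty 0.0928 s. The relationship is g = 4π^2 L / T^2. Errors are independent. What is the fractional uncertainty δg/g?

Each factor contributes (exponent × relative error)² to (δg/g)²:
  (1·δL/L)² = (1×0.0968)² = 0.00938;  (-2·δT/T)² = (-2×0.0735)² = 0.0216
δg/g = √(0.0310) = 0.176

0.176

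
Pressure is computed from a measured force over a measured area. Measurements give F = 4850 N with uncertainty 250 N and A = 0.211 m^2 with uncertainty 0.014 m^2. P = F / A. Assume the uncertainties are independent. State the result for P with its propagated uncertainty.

23000 ± 1930 Pa

P is a product of powers, so relative uncertainties combine in quadrature:
  (1·δF/F)² = (1×0.0515)² = 0.00266;  (-1·δA/A)² = (-1×0.0664)² = 0.00440
δP/P = √(0.00706) = 0.0840
P = 23000 Pa, so δP = 0.0840 × 23000 = 1930 Pa.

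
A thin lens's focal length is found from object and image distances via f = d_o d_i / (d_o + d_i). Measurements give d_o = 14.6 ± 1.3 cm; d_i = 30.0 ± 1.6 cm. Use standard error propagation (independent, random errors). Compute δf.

0.613 cm

∂f/∂d_o = (d_i/(d_o+d_i))² = 0.452;  ∂f/∂d_i = (d_o/(d_o+d_i))² = 0.107
δf = √((∂f/∂d_o · δd_o)² + (∂f/∂d_i · δd_i)²) = √(0.346 + 0.0294) = 0.613 cm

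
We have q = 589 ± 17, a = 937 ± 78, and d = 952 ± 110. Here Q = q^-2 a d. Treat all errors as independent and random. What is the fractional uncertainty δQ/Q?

0.154

Q is a product of powers, so relative uncertainties combine in quadrature:
  (-2·δq/q)² = (-2×0.0289)² = 0.00333;  (1·δa/a)² = (1×0.0832)² = 0.00693;  (1·δd/d)² = (1×0.116)² = 0.0134
δQ/Q = √(0.0236) = 0.154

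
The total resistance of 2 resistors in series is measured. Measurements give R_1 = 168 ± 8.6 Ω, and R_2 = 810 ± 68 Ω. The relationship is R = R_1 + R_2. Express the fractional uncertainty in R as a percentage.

R is a linear combination, so absolute uncertainties add in quadrature:
  (δR_1)² = 74.0;  (δR_2)² = 4620
δR = √(4700) = 68.5 Ω
R = 978 Ω, so δR/R = 68.5/978 = 0.0701.

7.01%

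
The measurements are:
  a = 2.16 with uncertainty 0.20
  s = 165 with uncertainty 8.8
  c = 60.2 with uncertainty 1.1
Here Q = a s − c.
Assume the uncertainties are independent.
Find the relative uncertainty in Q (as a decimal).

0.129

Let p = a·s = 356. δp/p = √((1·δa/a)² + (1·δs/s)²) = √(0.00857 + 0.00284) = 0.107, so δp = 38.1.
Q = p − c: δQ = √(δp² + δc²) = √(1450 + 1.21) = 38.1
Q = 296, so δQ/Q = 38.1/296 = 0.129.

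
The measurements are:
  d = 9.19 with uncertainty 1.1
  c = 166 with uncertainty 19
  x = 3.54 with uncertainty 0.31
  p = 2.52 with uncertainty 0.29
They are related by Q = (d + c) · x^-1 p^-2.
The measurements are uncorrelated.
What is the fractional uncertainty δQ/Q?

0.269

Let u = d + c = 175. δu = √(δd² + δc²) = √(1.21 + 361) = 19.0, so δu/u = 0.109.
Q is then a monomial in u, x, p:
δQ/Q = √((δu/u)² + (-1·δx/x)² + (-2·δp/p)²) = √(0.0118 + 0.00767 + 0.0530) = 0.269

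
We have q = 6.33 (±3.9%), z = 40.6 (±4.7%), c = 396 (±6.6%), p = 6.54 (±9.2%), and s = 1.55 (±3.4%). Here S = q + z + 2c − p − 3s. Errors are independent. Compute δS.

52.3

Each term contributes (cᵢ δxᵢ)² to (δS)²:
  (δq)² = 0.0609;  (δz)² = 3.64;  (2·δc)² = 2730;  (δp)² = 0.362;  (3·δs)² = 0.0250
δS = √(2740) = 52.3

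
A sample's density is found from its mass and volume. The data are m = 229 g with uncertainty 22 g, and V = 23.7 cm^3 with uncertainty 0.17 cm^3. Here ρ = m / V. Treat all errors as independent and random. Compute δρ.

0.931 g/cm^3

Relative error in a monomial: (δρ/ρ)² = Σ (nᵢ · δxᵢ/xᵢ)².
  (1·δm/m)² = (1×0.0961)² = 0.00923;  (-1·δV/V)² = (-1×0.00717)² = 5.15e-05
δρ/ρ = √(0.00928) = 0.0963
ρ = 9.66 g/cm^3, so δρ = 0.0963 × 9.66 = 0.931 g/cm^3.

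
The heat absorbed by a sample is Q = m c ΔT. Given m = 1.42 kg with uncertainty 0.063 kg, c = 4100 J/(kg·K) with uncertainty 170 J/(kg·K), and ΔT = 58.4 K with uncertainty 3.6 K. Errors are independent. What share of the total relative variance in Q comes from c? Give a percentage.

23.0%

(δQ/Q)² = (1·δm/m)² + (1·δc/c)² + (1·δΔT/ΔT)²
  m term: (1×0.0444)² = 0.00197
  c term: (1×0.0415)² = 0.00172
  ΔT term: (1×0.0616)² = 0.00380
Total = 0.00749. Share from c = 0.00172/0.00749 = 0.230.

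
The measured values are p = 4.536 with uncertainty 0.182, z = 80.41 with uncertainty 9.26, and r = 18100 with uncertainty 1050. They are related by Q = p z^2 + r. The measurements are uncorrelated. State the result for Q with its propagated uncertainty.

Let w = p·z^2 = 29330. δw/w = √((1·δp/p)² + (2·δz/z)²) = √(0.00161 + 0.0530) = 0.234, so δw = 6860.
Q = w + r: δQ = √(δw² + δr²) = √(4.7e+07 + 1.1e+06) = 6940
Q = 47430.

47430 ± 6940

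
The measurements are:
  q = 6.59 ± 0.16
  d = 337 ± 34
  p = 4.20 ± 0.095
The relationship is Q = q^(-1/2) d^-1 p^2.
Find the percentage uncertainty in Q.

Relative error in a monomial: (δQ/Q)² = Σ (nᵢ · δxᵢ/xᵢ)².
  (−½·δq/q)² = (-0.5×0.0243)² = 0.000147;  (-1·δd/d)² = (-1×0.101)² = 0.0102;  (2·δp/p)² = (2×0.0226)² = 0.00205
δQ/Q = √(0.0124) = 0.111

11.1%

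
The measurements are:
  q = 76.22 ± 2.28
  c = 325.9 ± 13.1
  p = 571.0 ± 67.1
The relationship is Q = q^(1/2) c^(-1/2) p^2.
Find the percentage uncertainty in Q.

23.6%

Since Q is a product/quotient, work with relative uncertainties:
  (½·δq/q)² = (0.5×0.0299)² = 0.000224;  (−½·δc/c)² = (-0.5×0.0402)² = 0.000404;  (2·δp/p)² = (2×0.118)² = 0.0552
δQ/Q = √(0.0559) = 0.236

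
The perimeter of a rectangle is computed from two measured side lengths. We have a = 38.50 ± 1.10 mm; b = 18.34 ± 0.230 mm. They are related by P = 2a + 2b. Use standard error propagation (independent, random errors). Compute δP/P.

Sums and differences: (δP)² = Σ (cᵢ δxᵢ)².
  (2·δa)² = 4.84;  (2·δb)² = 0.212
δP = √(5.05) = 2.25 mm
P = 113.7 mm, so δP/P = 2.25/113.7 = 0.0198.

0.0198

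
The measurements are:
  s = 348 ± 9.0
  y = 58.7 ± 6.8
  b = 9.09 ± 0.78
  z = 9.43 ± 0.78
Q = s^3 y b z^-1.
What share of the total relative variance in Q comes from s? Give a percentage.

(δQ/Q)² = (3·δs/s)² + (1·δy/y)² + (1·δb/b)² + (-1·δz/z)²
  s term: (3×0.0259)² = 0.00602
  y term: (1×0.116)² = 0.0134
  b term: (1×0.0858)² = 0.00736
  z term: (-1×0.0827)² = 0.00684
Total = 0.0336. Share from s = 0.00602/0.0336 = 0.179.

17.9%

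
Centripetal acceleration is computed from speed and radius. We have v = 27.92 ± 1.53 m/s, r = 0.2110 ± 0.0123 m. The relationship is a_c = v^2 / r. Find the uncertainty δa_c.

For a monomial a_c ∝ v^2, r^-1, fractional errors add in quadrature:
  (2·δv/v)² = (2×0.0548)² = 0.0120;  (-1·δr/r)² = (-1×0.0583)² = 0.00340
δa_c/a_c = √(0.0154) = 0.124
a_c = 3694 m/s^2, so δa_c = 0.124 × 3694 = 459 m/s^2.

459 m/s^2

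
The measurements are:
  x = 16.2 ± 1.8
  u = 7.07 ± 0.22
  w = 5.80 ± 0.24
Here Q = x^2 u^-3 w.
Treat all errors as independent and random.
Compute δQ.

1.05

For a monomial Q ∝ x^2, u^-3, w, fractional errors add in quadrature:
  (2·δx/x)² = (2×0.111)² = 0.0494;  (-3·δu/u)² = (-3×0.0311)² = 0.00871;  (1·δw/w)² = (1×0.0414)² = 0.00171
δQ/Q = √(0.0598) = 0.245
Q = 4.31, so δQ = 0.245 × 4.31 = 1.05.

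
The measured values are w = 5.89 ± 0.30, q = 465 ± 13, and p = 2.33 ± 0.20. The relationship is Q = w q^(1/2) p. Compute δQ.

29.8

For a monomial Q ∝ w, q^(1/2), p, fractional errors add in quadrature:
  (1·δw/w)² = (1×0.0509)² = 0.00259;  (½·δq/q)² = (0.5×0.0280)² = 0.000195;  (1·δp/p)² = (1×0.0858)² = 0.00737
δQ/Q = √(0.0102) = 0.101
Q = 296, so δQ = 0.101 × 296 = 29.8.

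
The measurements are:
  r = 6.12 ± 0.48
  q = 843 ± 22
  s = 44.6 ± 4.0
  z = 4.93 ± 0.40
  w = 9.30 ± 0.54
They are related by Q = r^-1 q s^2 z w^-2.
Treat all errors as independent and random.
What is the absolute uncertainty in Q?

Products/powers → add relative errors in quadrature, weighted by exponent:
  (-1·δr/r)² = (-1×0.0784)² = 0.00615;  (1·δq/q)² = (1×0.0261)² = 0.000681;  (2·δs/s)² = (2×0.0897)² = 0.0322;  (1·δz/z)² = (1×0.0811)² = 0.00658;  (-2·δw/w)² = (-2×0.0581)² = 0.0135
δQ/Q = √(0.0591) = 0.243
Q = 15600, so δQ = 0.243 × 15600 = 3800.

3800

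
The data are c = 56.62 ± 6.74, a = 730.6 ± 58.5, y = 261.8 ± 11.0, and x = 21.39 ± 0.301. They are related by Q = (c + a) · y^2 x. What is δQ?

Let u = c + a = 787.2. δu = √(δc² + δa²) = √(45.4 + 3420) = 58.9, so δu/u = 0.0748.
Q is then a monomial in u, y, x:
δQ/Q = √((δu/u)² + (2·δy/y)² + (1·δx/x)²) = √(0.00560 + 0.00706 + 0.000198) = 0.113
Q = 1.154e+09, so δQ = 0.113 × 1.154e+09 = 1.31e+08.

1.31e+08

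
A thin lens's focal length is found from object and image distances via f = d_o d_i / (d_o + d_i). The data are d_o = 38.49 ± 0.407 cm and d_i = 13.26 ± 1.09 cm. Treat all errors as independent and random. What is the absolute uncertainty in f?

∂f/∂d_o = (d_i/(d_o+d_i))² = 0.0657;  ∂f/∂d_i = (d_o/(d_o+d_i))² = 0.553
δf = √((∂f/∂d_o · δd_o)² + (∂f/∂d_i · δd_i)²) = √(0.000714 + 0.364) = 0.604 cm

0.604 cm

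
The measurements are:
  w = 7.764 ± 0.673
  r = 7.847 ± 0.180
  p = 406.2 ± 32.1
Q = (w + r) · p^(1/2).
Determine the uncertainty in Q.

Let u = w + r = 15.61. δu = √(δw² + δr²) = √(0.453 + 0.0324) = 0.697, so δu/u = 0.0446.
Q is then a monomial in u, p:
δQ/Q = √((δu/u)² + (½·δp/p)²) = √(0.00199 + 0.00156) = 0.0596
Q = 314.6, so δQ = 0.0596 × 314.6 = 18.8.

18.8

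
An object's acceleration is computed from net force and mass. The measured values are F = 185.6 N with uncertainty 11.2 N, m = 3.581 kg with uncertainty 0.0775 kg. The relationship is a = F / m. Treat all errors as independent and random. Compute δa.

3.32 m/s^2

a is a product of powers, so relative uncertainties combine in quadrature:
  (1·δF/F)² = (1×0.0603)² = 0.00364;  (-1·δm/m)² = (-1×0.0216)² = 0.000468
δa/a = √(0.00411) = 0.0641
a = 51.83 m/s^2, so δa = 0.0641 × 51.83 = 3.32 m/s^2.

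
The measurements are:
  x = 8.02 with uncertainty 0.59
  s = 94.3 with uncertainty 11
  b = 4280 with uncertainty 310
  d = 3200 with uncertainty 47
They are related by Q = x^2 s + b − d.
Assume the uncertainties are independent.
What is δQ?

1180

Let p = x^2·s = 6070. δp/p = √((2·δx/x)² + (1·δs/s)²) = √(0.0216 + 0.0136) = 0.188, so δp = 1140.
Q = p + b − d: δQ = √(δp² + δb² + δd²) = √(1.3e+06 + 96100 + 2210) = 1180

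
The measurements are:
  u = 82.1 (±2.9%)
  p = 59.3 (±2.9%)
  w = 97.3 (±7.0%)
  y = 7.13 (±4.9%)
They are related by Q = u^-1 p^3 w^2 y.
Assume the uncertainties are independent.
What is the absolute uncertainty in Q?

2.99e+07

Products/powers → add relative errors in quadrature, weighted by exponent:
  (-1·δu/u)² = (-1×0.0290)² = 0.000841;  (3·δp/p)² = (3×0.0290)² = 0.00757;  (2·δw/w)² = (2×0.0700)² = 0.0196;  (1·δy/y)² = (1×0.0490)² = 0.00240
δQ/Q = √(0.0304) = 0.174
Q = 1.71e+08, so δQ = 0.174 × 1.71e+08 = 2.99e+07.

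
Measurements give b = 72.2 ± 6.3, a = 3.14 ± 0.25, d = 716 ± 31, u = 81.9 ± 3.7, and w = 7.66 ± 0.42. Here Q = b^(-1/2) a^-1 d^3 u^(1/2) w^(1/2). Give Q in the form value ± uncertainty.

Q is a product of powers, so relative uncertainties combine in quadrature:
  (−½·δb/b)² = (-0.5×0.0873)² = 0.00190;  (-1·δa/a)² = (-1×0.0796)² = 0.00634;  (3·δd/d)² = (3×0.0433)² = 0.0169;  (½·δu/u)² = (0.5×0.0452)² = 0.000510;  (½·δw/w)² = (0.5×0.0548)² = 0.000752
δQ/Q = √(0.0264) = 0.162
Q = 3.45e+08, so δQ = 0.162 × 3.45e+08 = 5.6e+07.

(3.45 ± 0.560) × 10^8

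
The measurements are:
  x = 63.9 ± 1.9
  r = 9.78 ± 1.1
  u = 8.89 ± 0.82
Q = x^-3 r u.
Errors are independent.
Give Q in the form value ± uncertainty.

For a monomial Q ∝ x^-3, r, u, fractional errors add in quadrature:
  (-3·δx/x)² = (-3×0.0297)² = 0.00796;  (1·δr/r)² = (1×0.112)² = 0.0127;  (1·δu/u)² = (1×0.0922)² = 0.00851
δQ/Q = √(0.0291) = 0.171
Q = 0.000333, so δQ = 0.171 × 0.000333 = 5.69e-05.

(3.33 ± 0.569) × 10^-4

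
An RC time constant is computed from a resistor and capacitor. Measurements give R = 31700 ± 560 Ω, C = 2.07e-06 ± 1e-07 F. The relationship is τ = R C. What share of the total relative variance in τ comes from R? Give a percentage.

11.8%

(δτ/τ)² = (1·δR/R)² + (1·δC/C)²
  R term: (1×0.0177)² = 0.000312
  C term: (1×0.0483)² = 0.00233
Total = 0.00265. Share from R = 0.000312/0.00265 = 0.118.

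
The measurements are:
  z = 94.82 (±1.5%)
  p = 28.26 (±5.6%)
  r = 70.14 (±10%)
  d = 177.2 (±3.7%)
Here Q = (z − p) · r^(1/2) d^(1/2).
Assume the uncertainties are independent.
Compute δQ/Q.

0.0622

Let u = z − p = 66.56. δu = √(δz² + δp²) = √(2.02 + 2.50) = 2.13, so δu/u = 0.0320.
Q is then a monomial in u, r, d:
δQ/Q = √((δu/u)² + (½·δr/r)² + (½·δd/d)²) = √(0.00102 + 0.00250 + 0.000342) = 0.0622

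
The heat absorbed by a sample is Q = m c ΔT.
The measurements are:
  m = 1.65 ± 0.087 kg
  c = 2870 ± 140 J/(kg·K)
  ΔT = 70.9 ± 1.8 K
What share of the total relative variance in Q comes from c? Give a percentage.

41.0%

(δQ/Q)² = (1·δm/m)² + (1·δc/c)² + (1·δΔT/ΔT)²
  m term: (1×0.0527)² = 0.00278
  c term: (1×0.0488)² = 0.00238
  ΔT term: (1×0.0254)² = 0.000645
Total = 0.00580. Share from c = 0.00238/0.00580 = 0.410.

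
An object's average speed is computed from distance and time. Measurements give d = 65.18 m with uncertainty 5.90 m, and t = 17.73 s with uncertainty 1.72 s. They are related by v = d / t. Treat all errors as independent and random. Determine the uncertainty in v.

0.488 m/s

Each factor contributes (exponent × relative error)² to (δv/v)²:
  (1·δd/d)² = (1×0.0905)² = 0.00819;  (-1·δt/t)² = (-1×0.0970)² = 0.00941
δv/v = √(0.0176) = 0.133
v = 3.676 m/s, so δv = 0.133 × 3.676 = 0.488 m/s.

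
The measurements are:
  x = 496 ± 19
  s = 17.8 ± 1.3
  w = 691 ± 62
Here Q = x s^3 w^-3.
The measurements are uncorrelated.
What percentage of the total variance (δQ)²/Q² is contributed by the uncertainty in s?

39.4%

(δQ/Q)² = (1·δx/x)² + (3·δs/s)² + (-3·δw/w)²
  x term: (1×0.0383)² = 0.00147
  s term: (3×0.0730)² = 0.0480
  w term: (-3×0.0897)² = 0.0725
Total = 0.122. Share from s = 0.0480/0.122 = 0.394.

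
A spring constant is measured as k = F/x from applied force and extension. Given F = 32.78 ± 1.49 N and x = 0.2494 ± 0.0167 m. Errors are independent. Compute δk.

Since k is a product/quotient, work with relative uncertainties:
  (1·δF/F)² = (1×0.0455)² = 0.00207;  (-1·δx/x)² = (-1×0.0670)² = 0.00448
δk/k = √(0.00655) = 0.0809
k = 131.4 N/m, so δk = 0.0809 × 131.4 = 10.6 N/m.

10.6 N/m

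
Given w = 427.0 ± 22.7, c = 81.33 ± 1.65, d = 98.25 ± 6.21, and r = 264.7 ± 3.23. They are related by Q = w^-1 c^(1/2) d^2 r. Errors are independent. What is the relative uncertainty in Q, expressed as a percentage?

Q is a product of powers, so relative uncertainties combine in quadrature:
  (-1·δw/w)² = (-1×0.0532)² = 0.00283;  (½·δc/c)² = (0.5×0.0203)² = 0.000103;  (2·δd/d)² = (2×0.0632)² = 0.0160;  (1·δr/r)² = (1×0.0122)² = 0.000149
δQ/Q = √(0.0191) = 0.138

13.8%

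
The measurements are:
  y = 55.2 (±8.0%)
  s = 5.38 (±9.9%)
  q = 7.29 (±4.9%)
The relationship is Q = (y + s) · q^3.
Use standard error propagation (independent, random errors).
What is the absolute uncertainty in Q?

3860

Let u = y + s = 60.6. δu = √(δy² + δs²) = √(19.5 + 0.284) = 4.45, so δu/u = 0.0734.
Q is then a monomial in u, q:
δQ/Q = √((δu/u)² + (3·δq/q)²) = √(0.00539 + 0.0216) = 0.164
Q = 23500, so δQ = 0.164 × 23500 = 3860.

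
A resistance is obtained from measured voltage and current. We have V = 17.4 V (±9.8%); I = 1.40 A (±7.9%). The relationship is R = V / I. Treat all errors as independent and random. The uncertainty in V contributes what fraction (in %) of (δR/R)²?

60.6%

(δR/R)² = (1·δV/V)² + (-1·δI/I)²
  V term: (1×0.0980)² = 0.00960
  I term: (-1×0.0790)² = 0.00624
Total = 0.0158. Share from V = 0.00960/0.0158 = 0.606.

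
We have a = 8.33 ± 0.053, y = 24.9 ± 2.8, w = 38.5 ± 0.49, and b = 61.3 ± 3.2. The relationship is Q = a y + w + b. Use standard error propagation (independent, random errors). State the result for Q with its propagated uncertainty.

307 ± 23.6

Let p = a·y = 207. δp/p = √((1·δa/a)² + (1·δy/y)²) = √(4.05e-05 + 0.0126) = 0.113, so δp = 23.4.
Q = p + w + b: δQ = √(δp² + δw² + δb²) = √(546 + 0.240 + 10.2) = 23.6
Q = 307.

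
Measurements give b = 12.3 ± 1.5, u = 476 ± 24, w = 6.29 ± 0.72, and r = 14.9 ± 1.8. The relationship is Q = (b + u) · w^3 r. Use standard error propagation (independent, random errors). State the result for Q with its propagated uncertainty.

Let h = b + u = 488. δh = √(δb² + δu²) = √(2.25 + 576) = 24.0, so δh/h = 0.0492.
Q is then a monomial in h, w, r:
δQ/Q = √((δh/h)² + (3·δw/w)² + (1·δr/r)²) = √(0.00243 + 0.118 + 0.0146) = 0.367
Q = 1.81e+06, so δQ = 0.367 × 1.81e+06 = 6.65e+05.

(1.81 ± 0.665) × 10^6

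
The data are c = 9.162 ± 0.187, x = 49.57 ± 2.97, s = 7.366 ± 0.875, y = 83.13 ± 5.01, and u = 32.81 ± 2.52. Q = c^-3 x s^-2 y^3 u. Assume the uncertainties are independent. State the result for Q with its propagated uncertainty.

22390 ± 7160

For a monomial Q ∝ c^-3, x, s^-2, y^3, u, fractional errors add in quadrature:
  (-3·δc/c)² = (-3×0.0204)² = 0.00375;  (1·δx/x)² = (1×0.0599)² = 0.00359;  (-2·δs/s)² = (-2×0.119)² = 0.0564;  (3·δy/y)² = (3×0.0603)² = 0.0327;  (1·δu/u)² = (1×0.0768)² = 0.00590
δQ/Q = √(0.102) = 0.320
Q = 22390, so δQ = 0.320 × 22390 = 7160.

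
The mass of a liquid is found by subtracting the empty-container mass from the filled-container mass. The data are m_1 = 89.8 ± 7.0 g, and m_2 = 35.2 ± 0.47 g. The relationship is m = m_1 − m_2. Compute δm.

Sums and differences: (δm)² = Σ (cᵢ δxᵢ)².
  (δm_1)² = 49.0;  (δm_2)² = 0.221
δm = √(49.2) = 7.02 g

7.02 g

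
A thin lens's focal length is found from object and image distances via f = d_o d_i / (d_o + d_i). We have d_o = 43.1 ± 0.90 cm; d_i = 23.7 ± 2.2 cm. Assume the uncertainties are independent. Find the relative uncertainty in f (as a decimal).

0.0603

∂f/∂d_o = (d_i/(d_o+d_i))² = 0.126;  ∂f/∂d_i = (d_o/(d_o+d_i))² = 0.416
δf = √((∂f/∂d_o · δd_o)² + (∂f/∂d_i · δd_i)²) = √(0.0128 + 0.839) = 0.923 cm
f = 15.3 cm, so δf/f = 0.923/15.3 = 0.0603.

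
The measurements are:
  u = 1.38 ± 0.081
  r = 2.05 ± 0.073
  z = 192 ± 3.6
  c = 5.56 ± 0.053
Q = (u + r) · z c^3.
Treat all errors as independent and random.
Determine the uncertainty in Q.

5290

Let w = u + r = 3.43. δw = √(δu² + δr²) = √(0.00656 + 0.00533) = 0.109, so δw/w = 0.0318.
Q is then a monomial in w, z, c:
δQ/Q = √((δw/w)² + (1·δz/z)² + (3·δc/c)²) = √(0.00101 + 0.000352 + 0.000818) = 0.0467
Q = 1.13e+05, so δQ = 0.0467 × 1.13e+05 = 5290.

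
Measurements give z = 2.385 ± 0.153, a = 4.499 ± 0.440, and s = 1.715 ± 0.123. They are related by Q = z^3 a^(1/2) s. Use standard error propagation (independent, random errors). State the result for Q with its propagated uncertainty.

49.35 ± 10.4

Q is a product of powers, so relative uncertainties combine in quadrature:
  (3·δz/z)² = (3×0.0642)² = 0.0370;  (½·δa/a)² = (0.5×0.0978)² = 0.00239;  (1·δs/s)² = (1×0.0717)² = 0.00514
δQ/Q = √(0.0446) = 0.211
Q = 49.35, so δQ = 0.211 × 49.35 = 10.4.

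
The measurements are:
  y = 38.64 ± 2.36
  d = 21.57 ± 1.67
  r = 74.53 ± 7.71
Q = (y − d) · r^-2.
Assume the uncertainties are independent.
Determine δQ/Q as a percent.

Let u = y − d = 17.07. δu = √(δy² + δd²) = √(5.57 + 2.79) = 2.89, so δu/u = 0.169.
Q is then a monomial in u, r:
δQ/Q = √((δu/u)² + (-2·δr/r)²) = √(0.0287 + 0.0428) = 0.267

26.7%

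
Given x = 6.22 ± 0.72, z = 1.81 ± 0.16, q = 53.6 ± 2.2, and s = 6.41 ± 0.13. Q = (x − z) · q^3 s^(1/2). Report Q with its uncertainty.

Let u = x − z = 4.41. δu = √(δx² + δz²) = √(0.518 + 0.0256) = 0.738, so δu/u = 0.167.
Q is then a monomial in u, q, s:
δQ/Q = √((δu/u)² + (3·δq/q)² + (½·δs/s)²) = √(0.0280 + 0.0152 + 0.000103) = 0.208
Q = 1.72e+06, so δQ = 0.208 × 1.72e+06 = 3.58e+05.

(1.72 ± 0.358) × 10^6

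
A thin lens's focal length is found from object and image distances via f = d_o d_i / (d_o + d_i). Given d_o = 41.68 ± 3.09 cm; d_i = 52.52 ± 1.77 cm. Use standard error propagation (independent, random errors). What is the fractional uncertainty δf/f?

∂f/∂d_o = (d_i/(d_o+d_i))² = 0.311;  ∂f/∂d_i = (d_o/(d_o+d_i))² = 0.196
δf = √((∂f/∂d_o · δd_o)² + (∂f/∂d_i · δd_i)²) = √(0.923 + 0.120) = 1.02 cm
f = 23.24 cm, so δf/f = 1.02/23.24 = 0.0439.

0.0439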